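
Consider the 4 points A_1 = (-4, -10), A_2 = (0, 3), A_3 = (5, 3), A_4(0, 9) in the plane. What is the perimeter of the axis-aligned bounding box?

Width = max x − min x = 5 − (-4) = 9.
Height = max y − min y = 9 − (-10) = 19.
Perimeter = 2(9 + 19) = 56.

56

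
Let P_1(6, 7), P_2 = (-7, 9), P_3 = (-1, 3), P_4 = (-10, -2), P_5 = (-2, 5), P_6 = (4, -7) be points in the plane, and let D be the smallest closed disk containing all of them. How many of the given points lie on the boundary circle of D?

The minimum enclosing circle of a finite set is fixed by two of the points (as a diameter) or three (as a circumcircle).
The farthest pair is P_2–P_6 with squared distance 377. The circle on this segment as diameter has centre (-1.5, 1) and r² = 377/4 = 94.25.
Check P_1: distance² to centre = 92.25 ≤ 94.25, so it lies inside.
All remaining points lie in this disk, and no smaller disk contains both endpoints, so this is the minimum enclosing circle.
The points at distance exactly r from the centre are P_2, P_6 — 2 points.

2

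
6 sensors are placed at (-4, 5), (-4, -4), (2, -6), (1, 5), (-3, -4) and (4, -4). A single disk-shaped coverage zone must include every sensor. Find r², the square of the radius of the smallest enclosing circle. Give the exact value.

39.25

By Welzl's lemma the MEC is supported by two points (diametrically opposite) or three points (on a circumcircle).
The farthest pair is (-4, 5)–(2, -6) with squared distance 157. The circle on this segment as diameter has centre (-1, -0.5) and r² = 157/4 = 39.25.
Check (-4, -4): distance² to centre = 21.25 ≤ 39.25, so it lies inside.
All remaining points lie in this disk, and no smaller disk contains both endpoints, so this is the minimum enclosing circle.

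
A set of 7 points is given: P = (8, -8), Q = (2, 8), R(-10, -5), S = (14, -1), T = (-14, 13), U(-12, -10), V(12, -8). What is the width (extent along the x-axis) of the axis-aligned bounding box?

max x = 14, min x = -14, so width = 28.

28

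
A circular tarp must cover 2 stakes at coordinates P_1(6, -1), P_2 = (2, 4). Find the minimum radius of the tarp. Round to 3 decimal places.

The smallest circle enclosing two points has them as diameter endpoints.
Centre = midpoint = (4, 1.5); r² = |P_1P_2|²/4 = 41/4 = 10.25.
r = √(10.25) ≈ 3.202.

3.202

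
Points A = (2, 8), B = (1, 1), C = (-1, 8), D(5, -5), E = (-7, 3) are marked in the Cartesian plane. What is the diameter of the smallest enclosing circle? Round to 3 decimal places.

15.008

The minimum enclosing circle is determined by three boundary points: A, D, E.
Their circumcentre is (5/33, 8/11) with r² = 61321/1089.
The farthest remaining point C is at distance² 59044/1089 ≤ 61321/1089.
Diameter = 2r = 2√(61321/1089) ≈ 15.008.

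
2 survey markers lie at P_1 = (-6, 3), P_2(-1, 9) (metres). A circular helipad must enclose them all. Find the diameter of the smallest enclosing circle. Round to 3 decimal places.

The smallest circle enclosing two points has them as diameter endpoints.
Centre = midpoint = (-3.5, 6); r² = |P_1P_2|²/4 = 61/4 = 15.25.
Diameter = 2r = 2√(15.25) ≈ 7.810.

7.810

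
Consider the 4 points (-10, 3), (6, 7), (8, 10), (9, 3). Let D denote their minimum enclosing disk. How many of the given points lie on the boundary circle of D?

3

A smallest enclosing disk is always determined by at most three of the input points on its boundary.
The minimum enclosing circle is determined by three boundary points: (-10, 3), (8, 10), (9, 3).
Their circumcentre is (-0.5, 73/14) with r² = 9325/98.
The farthest remaining point (6, 7) is at distance² 4453/98 ≤ 9325/98.
The points at distance exactly r from the centre are (-10, 3), (8, 10), (9, 3) — 3 points.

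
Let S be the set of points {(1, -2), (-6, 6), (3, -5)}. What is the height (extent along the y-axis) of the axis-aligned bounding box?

11

max y = 6, min y = -5, so height = 11.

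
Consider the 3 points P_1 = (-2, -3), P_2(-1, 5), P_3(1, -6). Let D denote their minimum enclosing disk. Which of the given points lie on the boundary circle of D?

Side lengths²: P_1P_2² = 65, P_1P_3² = 18, P_2P_3² = 125.
Since P_2P_3² = 125 ≥ 65 + 18 = 83, the angle opposite P_2P_3 is not acute, so the smallest enclosing circle has P_2P_3 as diameter.
Centre = midpoint of P_2P_3 = (0, -0.5), r² = 125/4 = 31.25.
The points at distance exactly r from the centre are P_2, P_3 — 2 points.

P_2, P_3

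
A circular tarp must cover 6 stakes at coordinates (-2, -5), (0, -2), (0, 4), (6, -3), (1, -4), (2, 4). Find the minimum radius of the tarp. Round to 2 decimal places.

5.15

A smallest enclosing disk is always determined by at most three of the input points on its boundary.
The minimum enclosing circle is determined by three boundary points: (-2, -5), (0, 4), (6, -3).
Their circumcentre is (1.25, -1) with r² = 26.5625.
The farthest remaining point (2, 4) is at distance² 25.5625 ≤ 26.5625.
r = √(26.5625) ≈ 5.15.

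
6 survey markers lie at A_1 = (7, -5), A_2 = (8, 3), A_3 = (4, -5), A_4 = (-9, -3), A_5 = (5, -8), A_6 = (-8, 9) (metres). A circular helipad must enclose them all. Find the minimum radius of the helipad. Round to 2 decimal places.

A smallest enclosing disk is always determined by at most three of the input points on its boundary.
The farthest pair is A_5–A_6 with squared distance 458. The circle on this segment as diameter has centre (-1.5, 0.5) and r² = 458/4 = 114.5.
Check A_1: distance² to centre = 102.5 ≤ 114.5, so it lies inside.
All remaining points lie in this disk, and no smaller disk contains both endpoints, so this is the minimum enclosing circle.
r = √(114.5) ≈ 10.70.

10.70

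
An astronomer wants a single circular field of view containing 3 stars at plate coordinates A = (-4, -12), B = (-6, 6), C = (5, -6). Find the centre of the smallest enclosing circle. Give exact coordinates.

(-209/58, -165/58)

Side lengths²: AB² = 328, AC² = 117, BC² = 265.
Since AB² = 328 < 265 + 117 = 382, the triangle is acute, so the smallest enclosing circle is the circumcircle.
Circumcentre = (-209/58, -165/58), r² = 141245/1682.
Centre = (-209/58, -165/58).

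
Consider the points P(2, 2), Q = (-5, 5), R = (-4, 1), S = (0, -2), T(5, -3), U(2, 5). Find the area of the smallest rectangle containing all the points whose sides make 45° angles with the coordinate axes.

90

In coordinates u = x + y, v = x − y the rectangle is axis-aligned; the map (x,y)→(u,v) scales areas by 2.
u-values: 4, 0, -3, -2, 2, 7; range = 7 − (-3) = 10.
v-values: 0, -10, -5, 2, 8, -3; range = 8 − (-10) = 18.
Area = (10 × 18) / 2 = 90.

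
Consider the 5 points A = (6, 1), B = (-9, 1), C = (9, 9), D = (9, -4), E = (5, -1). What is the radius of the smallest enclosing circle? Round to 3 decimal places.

10.222

The minimum enclosing circle is determined by three boundary points: B, C, D.
Their circumcentre is (10/9, 2.5) with r² = 33853/324.
The farthest remaining point E is at distance² 8869/324 ≤ 33853/324.
r = √(33853/324) ≈ 10.222.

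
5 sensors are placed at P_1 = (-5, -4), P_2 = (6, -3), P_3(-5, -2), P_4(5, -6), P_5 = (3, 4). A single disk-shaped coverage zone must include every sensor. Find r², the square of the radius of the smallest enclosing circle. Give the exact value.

338/9

The minimum enclosing circle is determined by three boundary points: P_1, P_4, P_5.
Their circumcentre is (2/3, -5/3) with r² = 338/9.
The farthest remaining point P_3 is at distance² 290/9 ≤ 338/9.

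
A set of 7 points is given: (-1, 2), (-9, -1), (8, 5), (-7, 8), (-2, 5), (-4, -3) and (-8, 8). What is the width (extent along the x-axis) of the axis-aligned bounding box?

max x = 8, min x = -9, so width = 17.

17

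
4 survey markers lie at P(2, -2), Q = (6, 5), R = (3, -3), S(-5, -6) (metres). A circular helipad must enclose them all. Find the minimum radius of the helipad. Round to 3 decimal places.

7.778

The minimum enclosing circle of a finite set is fixed by two of the points (as a diameter) or three (as a circumcircle).
The farthest pair is Q–S with squared distance 242. The circle on this segment as diameter has centre (0.5, -0.5) and r² = 242/4 = 60.5.
Check P: distance² to centre = 4.5 ≤ 60.5, so it lies inside.
All remaining points lie in this disk, and no smaller disk contains both endpoints, so this is the minimum enclosing circle.
r = √(60.5) ≈ 7.778.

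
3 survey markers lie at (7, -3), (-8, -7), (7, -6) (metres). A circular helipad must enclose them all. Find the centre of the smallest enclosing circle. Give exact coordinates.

(-0.5, -5)

Call the three points A, B, C in the order given.
Side lengths²: AB² = 241, AC² = 9, BC² = 226.
Since AB² = 241 ≥ 226 + 9 = 235, the angle opposite AB is not acute, so the smallest enclosing circle has AB as diameter.
Centre = midpoint of AB = (-0.5, -5), r² = 241/4 = 60.25.
Centre = (-0.5, -5).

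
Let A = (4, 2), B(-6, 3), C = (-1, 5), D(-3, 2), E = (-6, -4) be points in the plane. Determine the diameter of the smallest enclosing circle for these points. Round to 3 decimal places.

The minimum enclosing circle is determined by three boundary points: A, B, E.
Their circumcentre is (-1.3, -0.5) with r² = 34.34.
The farthest remaining point C is at distance² 30.34 ≤ 34.34.
Diameter = 2r = 2√(34.34) ≈ 11.720.

11.720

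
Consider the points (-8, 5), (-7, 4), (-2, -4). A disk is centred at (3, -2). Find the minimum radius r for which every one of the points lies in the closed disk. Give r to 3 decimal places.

The required radius is the distance from (3, -2) to the farthest point.
Squared distances: 170, 136, 29.
Maximum is 170, attained at (-8, 5).
r = √170 ≈ 13.038.

13.038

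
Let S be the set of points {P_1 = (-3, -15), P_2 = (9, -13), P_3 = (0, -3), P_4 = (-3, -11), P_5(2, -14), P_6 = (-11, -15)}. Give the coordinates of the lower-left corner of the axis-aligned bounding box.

x-range [-11, 9], y-range [-15, -3].
The lower-left corner is (-11, -15).

(-11, -15)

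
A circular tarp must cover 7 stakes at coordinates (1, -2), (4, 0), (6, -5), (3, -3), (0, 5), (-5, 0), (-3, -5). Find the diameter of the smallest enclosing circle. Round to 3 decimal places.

12.455

The minimum enclosing circle of a finite set is fixed by two of the points (as a diameter) or three (as a circumcircle).
The minimum enclosing circle is determined by three boundary points: (6, -5), (0, 5), (-5, 0).
Their circumcentre is (1.125, -1.125) with r² = 38.78125.
The farthest remaining point (-3, -5) is at distance² 32.03125 ≤ 38.78125.
Diameter = 2r = 2√(38.78125) ≈ 12.455.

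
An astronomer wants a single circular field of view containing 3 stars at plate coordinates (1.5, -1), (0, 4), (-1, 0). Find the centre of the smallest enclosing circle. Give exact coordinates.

(0.75, 1.5)

Call the three points A, B, C in the order given.
Side lengths²: AB² = 27.25, AC² = 7.25, BC² = 17.
Since AB² = 27.25 ≥ 17 + 7.25 = 24.25, the angle opposite AB is not acute, so the smallest enclosing circle has AB as diameter.
Centre = midpoint of AB = (0.75, 1.5), r² = 27.25/4 = 6.8125.
Centre = (0.75, 1.5).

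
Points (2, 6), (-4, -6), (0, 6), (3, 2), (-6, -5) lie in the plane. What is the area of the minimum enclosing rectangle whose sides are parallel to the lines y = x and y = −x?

76

In coordinates u = x + y, v = x − y the rectangle is axis-aligned; the map (x,y)→(u,v) scales areas by 2.
u-values: 8, -10, 6, 5, -11; range = 8 − (-11) = 19.
v-values: -4, 2, -6, 1, -1; range = 2 − (-6) = 8.
Area = (19 × 8) / 2 = 76.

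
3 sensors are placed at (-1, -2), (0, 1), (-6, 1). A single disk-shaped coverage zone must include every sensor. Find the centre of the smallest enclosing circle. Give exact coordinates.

Call the three points A, B, C in the order given.
Side lengths²: AB² = 10, AC² = 34, BC² = 36.
Since BC² = 36 < 34 + 10 = 44, the triangle is acute, so the smallest enclosing circle is the circumcircle.
Circumcentre = (-3, 1/3), r² = 85/9.
Centre = (-3, 1/3).

(-3, 1/3)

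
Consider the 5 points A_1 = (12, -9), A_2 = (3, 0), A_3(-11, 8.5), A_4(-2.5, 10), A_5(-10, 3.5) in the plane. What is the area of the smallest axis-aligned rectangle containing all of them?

x ranges over [-11, 12], width 23.
y ranges over [-9, 10], height 19.
Area = 23 × 19 = 437.

437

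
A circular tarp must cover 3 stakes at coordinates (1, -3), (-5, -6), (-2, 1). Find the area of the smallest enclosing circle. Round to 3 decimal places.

47.059

Call the three points A, B, C in the order given.
Side lengths²: AB² = 45, AC² = 25, BC² = 58.
Since BC² = 58 < 45 + 25 = 70, the triangle is acute, so the smallest enclosing circle is the circumcircle.
Circumcentre = (-63/22, -61/22), r² = 3625/242.
Area = π·r² = π·3625/242 ≈ 47.059.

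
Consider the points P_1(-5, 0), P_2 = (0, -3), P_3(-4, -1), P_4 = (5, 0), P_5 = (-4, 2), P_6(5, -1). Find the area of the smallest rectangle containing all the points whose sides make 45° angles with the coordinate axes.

60

In coordinates u = x + y, v = x − y the rectangle is axis-aligned; the map (x,y)→(u,v) scales areas by 2.
u-values: -5, -3, -5, 5, -2, 4; range = 5 − (-5) = 10.
v-values: -5, 3, -3, 5, -6, 6; range = 6 − (-6) = 12.
Area = (10 × 12) / 2 = 60.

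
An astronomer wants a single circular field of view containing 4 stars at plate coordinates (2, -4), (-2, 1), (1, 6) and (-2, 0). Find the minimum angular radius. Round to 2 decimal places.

A smallest enclosing disk is always determined by at most three of the input points on its boundary.
The farthest pair is (2, -4)–(1, 6) with squared distance 101. The circle on this segment as diameter has centre (1.5, 1) and r² = 101/4 = 25.25.
Check (-2, 1): distance² to centre = 12.25 ≤ 25.25, so it lies inside.
All remaining points lie in this disk, and no smaller disk contains both endpoints, so this is the minimum enclosing circle.
r = √(25.25) ≈ 5.02.

5.02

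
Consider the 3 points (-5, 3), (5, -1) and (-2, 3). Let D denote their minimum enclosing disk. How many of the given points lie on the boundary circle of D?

Call the three points A, B, C in the order given.
Side lengths²: AB² = 116, AC² = 9, BC² = 65.
Since AB² = 116 ≥ 65 + 9 = 74, the angle opposite AB is not acute, so the smallest enclosing circle has AB as diameter.
Centre = midpoint of AB = (0, 1), r² = 116/4 = 29.
The points at distance exactly r from the centre are (-5, 3), (5, -1) — 2 points.

2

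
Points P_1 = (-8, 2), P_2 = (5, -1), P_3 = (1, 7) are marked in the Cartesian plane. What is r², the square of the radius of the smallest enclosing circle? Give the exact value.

23585/529

Side lengths²: P_1P_2² = 178, P_1P_3² = 106, P_2P_3² = 80.
Since P_1P_2² = 178 < 106 + 80 = 186, the triangle is acute, so the smallest enclosing circle is the circumcircle.
Circumcentre = (-33/23, 18/23), r² = 23585/529.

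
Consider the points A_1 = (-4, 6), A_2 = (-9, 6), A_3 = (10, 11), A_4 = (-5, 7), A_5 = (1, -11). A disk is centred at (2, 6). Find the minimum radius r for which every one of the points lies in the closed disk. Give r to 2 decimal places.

17.03

The required radius is the distance from (2, 6) to the farthest point.
Squared distances: 36, 121, 89, 50, 290.
Maximum is 290, attained at A_5.
r = √290 ≈ 17.03.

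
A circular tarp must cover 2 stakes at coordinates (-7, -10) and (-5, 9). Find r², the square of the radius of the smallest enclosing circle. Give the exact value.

91.25

The smallest circle enclosing two points has them as diameter endpoints.
Centre = midpoint = (-6, -0.5); r² = |(-7, -10)−(-5, 9)|²/4 = 365/4 = 91.25.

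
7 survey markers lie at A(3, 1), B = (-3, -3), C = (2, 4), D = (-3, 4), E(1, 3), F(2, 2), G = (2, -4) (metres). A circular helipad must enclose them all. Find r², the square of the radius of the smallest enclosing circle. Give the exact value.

The minimum enclosing circle of a finite set is fixed by two of the points (as a diameter) or three (as a circumcircle).
The farthest pair is D–G with squared distance 89. The circle on this segment as diameter has centre (-0.5, 0) and r² = 89/4 = 22.25.
Check A: distance² to centre = 13.25 ≤ 22.25, so it lies inside.
All remaining points lie in this disk, and no smaller disk contains both endpoints, so this is the minimum enclosing circle.

22.25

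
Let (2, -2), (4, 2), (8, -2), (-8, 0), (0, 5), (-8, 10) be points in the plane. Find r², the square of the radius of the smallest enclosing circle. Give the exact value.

100

The farthest pair is (8, -2)–(-8, 10) with squared distance 400. The circle on this segment as diameter has centre (0, 4) and r² = 400/4 = 100.
Check (2, -2): distance² to centre = 40 ≤ 100, so it lies inside.
All remaining points lie in this disk, and no smaller disk contains both endpoints, so this is the minimum enclosing circle.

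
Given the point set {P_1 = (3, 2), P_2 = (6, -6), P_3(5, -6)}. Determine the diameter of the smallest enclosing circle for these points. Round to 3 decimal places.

8.544

Side lengths²: P_1P_2² = 73, P_1P_3² = 68, P_2P_3² = 1.
Since P_1P_2² = 73 ≥ 68 + 1 = 69, the angle opposite P_1P_2 is not acute, so the smallest enclosing circle has P_1P_2 as diameter.
Centre = midpoint of P_1P_2 = (4.5, -2), r² = 73/4 = 18.25.
Diameter = 2r = 2√(18.25) ≈ 8.544.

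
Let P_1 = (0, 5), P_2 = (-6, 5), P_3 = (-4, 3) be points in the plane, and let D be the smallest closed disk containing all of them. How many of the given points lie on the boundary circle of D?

2

Side lengths²: P_1P_2² = 36, P_1P_3² = 20, P_2P_3² = 8.
Since P_1P_2² = 36 ≥ 20 + 8 = 28, the angle opposite P_1P_2 is not acute, so the smallest enclosing circle has P_1P_2 as diameter.
Centre = midpoint of P_1P_2 = (-3, 5), r² = 36/4 = 9.
The points at distance exactly r from the centre are P_1, P_2 — 2 points.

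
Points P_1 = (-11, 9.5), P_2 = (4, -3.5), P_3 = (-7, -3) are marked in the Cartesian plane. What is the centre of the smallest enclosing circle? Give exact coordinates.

(-3.5, 3)

Side lengths²: P_1P_2² = 394, P_1P_3² = 172.25, P_2P_3² = 121.25.
Since P_1P_2² = 394 ≥ 172.25 + 121.25 = 293.5, the angle opposite P_1P_2 is not acute, so the smallest enclosing circle has P_1P_2 as diameter.
Centre = midpoint of P_1P_2 = (-3.5, 3), r² = 394/4 = 98.5.
Centre = (-3.5, 3).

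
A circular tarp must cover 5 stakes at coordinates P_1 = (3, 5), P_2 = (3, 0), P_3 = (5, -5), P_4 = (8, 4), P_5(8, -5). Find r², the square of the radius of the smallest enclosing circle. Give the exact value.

A smallest enclosing disk is always determined by at most three of the input points on its boundary.
The farthest pair is P_1–P_5 with squared distance 125. The circle on this segment as diameter has centre (5.5, 0) and r² = 125/4 = 31.25.
Check P_2: distance² to centre = 6.25 ≤ 31.25, so it lies inside.
All remaining points lie in this disk, and no smaller disk contains both endpoints, so this is the minimum enclosing circle.

31.25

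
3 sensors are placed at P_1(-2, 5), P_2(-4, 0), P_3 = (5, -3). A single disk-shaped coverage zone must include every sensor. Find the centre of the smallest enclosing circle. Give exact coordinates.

Side lengths²: P_1P_2² = 29, P_1P_3² = 113, P_2P_3² = 90.
Since P_1P_3² = 113 < 90 + 29 = 119, the triangle is acute, so the smallest enclosing circle is the circumcircle.
Circumcentre = (43/34, 27/34), r² = 16385/578.
Centre = (43/34, 27/34).

(43/34, 27/34)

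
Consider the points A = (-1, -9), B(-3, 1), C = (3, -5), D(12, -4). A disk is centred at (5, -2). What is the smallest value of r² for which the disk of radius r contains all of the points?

The required radius is the distance from (5, -2) to the farthest point.
Squared distances: 85, 73, 13, 53.
Maximum is 85, attained at A.

85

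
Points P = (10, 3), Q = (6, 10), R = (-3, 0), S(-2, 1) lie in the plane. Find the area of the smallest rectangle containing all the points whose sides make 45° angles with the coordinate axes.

104.5

In coordinates u = x + y, v = x − y the rectangle is axis-aligned; the map (x,y)→(u,v) scales areas by 2.
u-values: 13, 16, -3, -1; range = 16 − (-3) = 19.
v-values: 7, -4, -3, -3; range = 7 − (-4) = 11.
Area = (19 × 11) / 2 = 104.5.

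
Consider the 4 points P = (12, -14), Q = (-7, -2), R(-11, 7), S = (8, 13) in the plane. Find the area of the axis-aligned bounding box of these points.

621

x ranges over [-11, 12], width 23.
y ranges over [-14, 13], height 27.
Area = 23 × 27 = 621.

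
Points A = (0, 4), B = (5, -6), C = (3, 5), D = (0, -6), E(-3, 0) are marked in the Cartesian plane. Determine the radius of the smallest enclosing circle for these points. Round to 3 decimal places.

A smallest enclosing disk is always determined by at most three of the input points on its boundary.
The minimum enclosing circle is determined by three boundary points: B, C, D.
Their circumcentre is (2.5, -17/22) with r² = 8125/242.
The farthest remaining point E is at distance² 7465/242 ≤ 8125/242.
r = √(8125/242) ≈ 5.794.

5.794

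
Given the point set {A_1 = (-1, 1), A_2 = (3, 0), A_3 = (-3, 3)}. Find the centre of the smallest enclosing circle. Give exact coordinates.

Side lengths²: A_1A_2² = 17, A_1A_3² = 8, A_2A_3² = 45.
Since A_2A_3² = 45 ≥ 17 + 8 = 25, the angle opposite A_2A_3 is not acute, so the smallest enclosing circle has A_2A_3 as diameter.
Centre = midpoint of A_2A_3 = (0, 1.5), r² = 45/4 = 11.25.
Centre = (0, 1.5).

(0, 1.5)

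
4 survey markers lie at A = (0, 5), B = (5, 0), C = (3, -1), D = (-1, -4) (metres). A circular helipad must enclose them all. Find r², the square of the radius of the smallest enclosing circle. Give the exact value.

21.32

The minimum enclosing circle is determined by three boundary points: A, B, D.
Their circumcentre is (0.4, 0.4) with r² = 21.32.
The farthest remaining point C is at distance² 8.72 ≤ 21.32.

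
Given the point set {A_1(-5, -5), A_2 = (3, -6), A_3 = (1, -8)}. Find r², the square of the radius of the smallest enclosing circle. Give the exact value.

Side lengths²: A_1A_2² = 65, A_1A_3² = 45, A_2A_3² = 8.
Since A_1A_2² = 65 ≥ 45 + 8 = 53, the angle opposite A_1A_2 is not acute, so the smallest enclosing circle has A_1A_2 as diameter.
Centre = midpoint of A_1A_2 = (-1, -5.5), r² = 65/4 = 16.25.

16.25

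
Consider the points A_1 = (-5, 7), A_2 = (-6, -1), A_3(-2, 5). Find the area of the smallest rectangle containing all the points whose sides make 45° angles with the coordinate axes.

In coordinates u = x + y, v = x − y the rectangle is axis-aligned; the map (x,y)→(u,v) scales areas by 2.
u-values: 2, -7, 3; range = 3 − (-7) = 10.
v-values: -12, -5, -7; range = -5 − (-12) = 7.
Area = (10 × 7) / 2 = 35.

35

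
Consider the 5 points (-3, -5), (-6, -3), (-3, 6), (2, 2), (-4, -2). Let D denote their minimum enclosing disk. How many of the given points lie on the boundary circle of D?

2

The farthest pair is (-3, -5)–(-3, 6) with squared distance 121. The circle on this segment as diameter has centre (-3, 0.5) and r² = 121/4 = 30.25.
Check (-6, -3): distance² to centre = 21.25 ≤ 30.25, so it lies inside.
All remaining points lie in this disk, and no smaller disk contains both endpoints, so this is the minimum enclosing circle.
The points at distance exactly r from the centre are (-3, -5), (-3, 6) — 2 points.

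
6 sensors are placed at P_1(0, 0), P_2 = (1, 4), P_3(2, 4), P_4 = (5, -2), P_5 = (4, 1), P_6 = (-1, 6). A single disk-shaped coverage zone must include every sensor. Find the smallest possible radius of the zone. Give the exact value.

The minimum enclosing circle of a finite set is fixed by two of the points (as a diameter) or three (as a circumcircle).
The farthest pair is P_4–P_6 with squared distance 100. The circle on this segment as diameter has centre (2, 2) and r² = 100/4 = 25.
Check P_1: distance² to centre = 8 ≤ 25, so it lies inside.
All remaining points lie in this disk, and no smaller disk contains both endpoints, so this is the minimum enclosing circle.
r = √25 = 5.

5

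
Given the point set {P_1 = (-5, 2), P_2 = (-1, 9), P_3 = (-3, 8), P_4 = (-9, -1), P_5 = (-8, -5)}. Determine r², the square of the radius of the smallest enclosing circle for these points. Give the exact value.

The farthest pair is P_2–P_5 with squared distance 245. The circle on this segment as diameter has centre (-4.5, 2) and r² = 245/4 = 61.25.
Check P_1: distance² to centre = 0.25 ≤ 61.25, so it lies inside.
All remaining points lie in this disk, and no smaller disk contains both endpoints, so this is the minimum enclosing circle.

61.25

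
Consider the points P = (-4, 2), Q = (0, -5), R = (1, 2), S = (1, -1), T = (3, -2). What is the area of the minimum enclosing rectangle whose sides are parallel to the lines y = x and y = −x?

44

In coordinates u = x + y, v = x − y the rectangle is axis-aligned; the map (x,y)→(u,v) scales areas by 2.
u-values: -2, -5, 3, 0, 1; range = 3 − (-5) = 8.
v-values: -6, 5, -1, 2, 5; range = 5 − (-6) = 11.
Area = (8 × 11) / 2 = 44.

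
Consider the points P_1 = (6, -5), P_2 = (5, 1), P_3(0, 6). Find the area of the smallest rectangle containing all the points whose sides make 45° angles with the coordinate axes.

In coordinates u = x + y, v = x − y the rectangle is axis-aligned; the map (x,y)→(u,v) scales areas by 2.
u-values: 1, 6, 6; range = 6 − 1 = 5.
v-values: 11, 4, -6; range = 11 − (-6) = 17.
Area = (5 × 17) / 2 = 42.5.

42.5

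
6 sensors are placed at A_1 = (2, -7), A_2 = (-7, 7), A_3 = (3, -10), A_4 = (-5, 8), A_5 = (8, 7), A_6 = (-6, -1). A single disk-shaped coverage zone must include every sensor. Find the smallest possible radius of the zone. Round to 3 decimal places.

A smallest enclosing disk is always determined by at most three of the input points on its boundary.
The minimum enclosing circle is determined by three boundary points: A_2, A_3, A_5.
Their circumcentre is (0.5, -1/34) with r² = 61073/578.
The farthest remaining point A_4 is at distance² 54749/578 ≤ 61073/578.
r = √(61073/578) ≈ 10.279.

10.279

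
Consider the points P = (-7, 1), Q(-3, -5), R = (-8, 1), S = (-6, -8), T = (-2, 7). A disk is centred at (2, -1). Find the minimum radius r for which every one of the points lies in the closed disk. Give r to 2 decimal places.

10.63

The required radius is the distance from (2, -1) to the farthest point.
Squared distances: 85, 41, 104, 113, 80.
Maximum is 113, attained at S.
r = √113 ≈ 10.63.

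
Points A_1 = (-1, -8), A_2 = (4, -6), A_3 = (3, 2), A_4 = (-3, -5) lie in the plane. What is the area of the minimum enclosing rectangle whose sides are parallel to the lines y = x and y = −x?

In coordinates u = x + y, v = x − y the rectangle is axis-aligned; the map (x,y)→(u,v) scales areas by 2.
u-values: -9, -2, 5, -8; range = 5 − (-9) = 14.
v-values: 7, 10, 1, 2; range = 10 − 1 = 9.
Area = (14 × 9) / 2 = 63.

63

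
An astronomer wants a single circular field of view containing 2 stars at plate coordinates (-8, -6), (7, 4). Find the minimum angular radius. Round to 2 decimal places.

The smallest circle enclosing two points has them as diameter endpoints.
Centre = midpoint = (-0.5, -1); r² = |(-8, -6)−(7, 4)|²/4 = 325/4 = 81.25.
r = √(81.25) ≈ 9.01.

9.01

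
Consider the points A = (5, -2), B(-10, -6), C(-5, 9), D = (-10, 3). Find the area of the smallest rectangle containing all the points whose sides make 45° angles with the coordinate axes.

In coordinates u = x + y, v = x − y the rectangle is axis-aligned; the map (x,y)→(u,v) scales areas by 2.
u-values: 3, -16, 4, -7; range = 4 − (-16) = 20.
v-values: 7, -4, -14, -13; range = 7 − (-14) = 21.
Area = (20 × 21) / 2 = 210.

210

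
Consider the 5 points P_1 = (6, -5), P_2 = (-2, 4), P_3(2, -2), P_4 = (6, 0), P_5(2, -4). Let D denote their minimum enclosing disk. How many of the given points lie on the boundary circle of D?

2

The farthest pair is P_1–P_2 with squared distance 145. The circle on this segment as diameter has centre (2, -0.5) and r² = 145/4 = 36.25.
Check P_3: distance² to centre = 2.25 ≤ 36.25, so it lies inside.
All remaining points lie in this disk, and no smaller disk contains both endpoints, so this is the minimum enclosing circle.
The points at distance exactly r from the centre are P_1, P_2 — 2 points.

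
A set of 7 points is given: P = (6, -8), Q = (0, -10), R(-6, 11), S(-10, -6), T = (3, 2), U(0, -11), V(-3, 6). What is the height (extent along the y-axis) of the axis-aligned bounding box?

22

max y = 11, min y = -11, so height = 22.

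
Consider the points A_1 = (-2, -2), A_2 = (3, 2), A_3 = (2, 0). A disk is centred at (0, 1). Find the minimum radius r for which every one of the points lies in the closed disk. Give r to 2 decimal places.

3.61

The required radius is the distance from (0, 1) to the farthest point.
Squared distances: 13, 10, 5.
Maximum is 13, attained at A_1.
r = √13 ≈ 3.61.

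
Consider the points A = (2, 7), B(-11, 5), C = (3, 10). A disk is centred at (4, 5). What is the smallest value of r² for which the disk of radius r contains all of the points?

225

The required radius is the distance from (4, 5) to the farthest point.
Squared distances: 8, 225, 26.
Maximum is 225, attained at B.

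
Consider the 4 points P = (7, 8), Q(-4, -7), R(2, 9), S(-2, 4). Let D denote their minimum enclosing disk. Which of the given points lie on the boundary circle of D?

The minimum enclosing circle of a finite set is fixed by two of the points (as a diameter) or three (as a circumcircle).
The farthest pair is P–Q with squared distance 346. The circle on this segment as diameter has centre (1.5, 0.5) and r² = 346/4 = 86.5.
Check R: distance² to centre = 72.5 ≤ 86.5, so it lies inside.
All remaining points lie in this disk, and no smaller disk contains both endpoints, so this is the minimum enclosing circle.
The points at distance exactly r from the centre are P, Q — 2 points.

P, Q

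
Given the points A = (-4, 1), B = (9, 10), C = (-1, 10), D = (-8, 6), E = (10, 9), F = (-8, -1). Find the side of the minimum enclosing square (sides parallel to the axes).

The bounding box has width 18 and height 11.
An axis-aligned square enclosing the set must have side ≥ max(width, height).
So the minimum side is max(18, 11) = 18.

18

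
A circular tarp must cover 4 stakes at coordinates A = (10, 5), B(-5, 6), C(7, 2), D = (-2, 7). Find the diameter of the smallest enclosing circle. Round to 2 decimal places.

15.03

The farthest pair is A–B with squared distance 226. The circle on this segment as diameter has centre (2.5, 5.5) and r² = 226/4 = 56.5.
Check C: distance² to centre = 32.5 ≤ 56.5, so it lies inside.
All remaining points lie in this disk, and no smaller disk contains both endpoints, so this is the minimum enclosing circle.
Diameter = 2r = 2√(56.5) ≈ 15.03.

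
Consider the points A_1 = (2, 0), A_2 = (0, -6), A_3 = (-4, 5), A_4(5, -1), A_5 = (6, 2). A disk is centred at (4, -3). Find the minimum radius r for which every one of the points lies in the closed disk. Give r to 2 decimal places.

11.31

The required radius is the distance from (4, -3) to the farthest point.
Squared distances: 13, 25, 128, 5, 29.
Maximum is 128, attained at A_3.
r = √128 ≈ 11.31.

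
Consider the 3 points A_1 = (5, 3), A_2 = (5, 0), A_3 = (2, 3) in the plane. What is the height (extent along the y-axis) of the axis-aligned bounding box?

max y = 3, min y = 0, so height = 3.

3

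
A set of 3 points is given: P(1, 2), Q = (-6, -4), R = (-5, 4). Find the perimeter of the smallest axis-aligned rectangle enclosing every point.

Width = max x − min x = 1 − (-6) = 7.
Height = max y − min y = 4 − (-4) = 8.
Perimeter = 2(7 + 8) = 30.

30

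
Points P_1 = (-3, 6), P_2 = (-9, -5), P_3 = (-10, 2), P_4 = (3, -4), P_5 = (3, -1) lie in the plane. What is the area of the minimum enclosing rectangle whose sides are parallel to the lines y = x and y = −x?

In coordinates u = x + y, v = x − y the rectangle is axis-aligned; the map (x,y)→(u,v) scales areas by 2.
u-values: 3, -14, -8, -1, 2; range = 3 − (-14) = 17.
v-values: -9, -4, -12, 7, 4; range = 7 − (-12) = 19.
Area = (17 × 19) / 2 = 161.5.

161.5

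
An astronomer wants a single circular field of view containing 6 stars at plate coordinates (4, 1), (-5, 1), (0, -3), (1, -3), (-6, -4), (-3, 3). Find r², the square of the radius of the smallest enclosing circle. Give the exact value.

A smallest enclosing disk is always determined by at most three of the input points on its boundary.
The farthest pair is (4, 1)–(-6, -4) with squared distance 125. The circle on this segment as diameter has centre (-1, -1.5) and r² = 125/4 = 31.25.
Check (-5, 1): distance² to centre = 22.25 ≤ 31.25, so it lies inside.
All remaining points lie in this disk, and no smaller disk contains both endpoints, so this is the minimum enclosing circle.

31.25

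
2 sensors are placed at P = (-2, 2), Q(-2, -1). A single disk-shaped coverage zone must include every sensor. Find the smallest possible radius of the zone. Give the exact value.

The smallest circle enclosing two points has them as diameter endpoints.
Centre = midpoint = (-2, 0.5); r² = |PQ|²/4 = 9/4 = 2.25.
r = √(2.25) = 1.5.

1.5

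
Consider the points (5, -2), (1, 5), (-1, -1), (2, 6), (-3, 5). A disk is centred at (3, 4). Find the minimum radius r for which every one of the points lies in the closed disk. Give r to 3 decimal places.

6.403

The required radius is the distance from (3, 4) to the farthest point.
Squared distances: 40, 5, 41, 5, 37.
Maximum is 41, attained at (-1, -1).
r = √41 ≈ 6.403.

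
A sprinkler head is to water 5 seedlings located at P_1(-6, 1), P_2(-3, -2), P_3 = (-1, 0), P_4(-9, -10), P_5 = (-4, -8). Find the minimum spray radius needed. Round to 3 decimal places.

The farthest pair is P_3–P_4 with squared distance 164. The circle on this segment as diameter has centre (-5, -5) and r² = 164/4 = 41.
Check P_1: distance² to centre = 37 ≤ 41, so it lies inside.
All remaining points lie in this disk, and no smaller disk contains both endpoints, so this is the minimum enclosing circle.
r = √41 ≈ 6.403.

6.403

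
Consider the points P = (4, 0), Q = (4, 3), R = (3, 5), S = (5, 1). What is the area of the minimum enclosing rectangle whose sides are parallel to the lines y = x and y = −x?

12

In coordinates u = x + y, v = x − y the rectangle is axis-aligned; the map (x,y)→(u,v) scales areas by 2.
u-values: 4, 7, 8, 6; range = 8 − 4 = 4.
v-values: 4, 1, -2, 4; range = 4 − (-2) = 6.
Area = (4 × 6) / 2 = 12.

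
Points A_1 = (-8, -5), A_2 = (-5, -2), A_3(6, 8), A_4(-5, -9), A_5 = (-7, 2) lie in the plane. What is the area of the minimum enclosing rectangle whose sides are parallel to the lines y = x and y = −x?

182

In coordinates u = x + y, v = x − y the rectangle is axis-aligned; the map (x,y)→(u,v) scales areas by 2.
u-values: -13, -7, 14, -14, -5; range = 14 − (-14) = 28.
v-values: -3, -3, -2, 4, -9; range = 4 − (-9) = 13.
Area = (28 × 13) / 2 = 182.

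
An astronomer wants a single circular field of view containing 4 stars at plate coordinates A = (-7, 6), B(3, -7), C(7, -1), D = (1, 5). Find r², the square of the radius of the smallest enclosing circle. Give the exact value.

68.30078125

The minimum enclosing circle is determined by three boundary points: A, B, C.
Their circumcentre is (-1.1875, 0.125) with r² = 68.30078125.
The farthest remaining point D is at distance² 28.55078125 ≤ 68.30078125.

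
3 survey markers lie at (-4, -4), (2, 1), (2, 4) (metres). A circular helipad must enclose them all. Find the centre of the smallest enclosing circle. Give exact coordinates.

Call the three points A, B, C in the order given.
Side lengths²: AB² = 61, AC² = 100, BC² = 9.
Since AC² = 100 ≥ 61 + 9 = 70, the angle opposite AC is not acute, so the smallest enclosing circle has AC as diameter.
Centre = midpoint of AC = (-1, 0), r² = 100/4 = 25.
Centre = (-1, 0).

(-1, 0)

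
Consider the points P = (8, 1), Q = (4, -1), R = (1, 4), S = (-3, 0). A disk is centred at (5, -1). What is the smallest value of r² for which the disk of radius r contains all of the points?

65

The required radius is the distance from (5, -1) to the farthest point.
Squared distances: 13, 1, 41, 65.
Maximum is 65, attained at S.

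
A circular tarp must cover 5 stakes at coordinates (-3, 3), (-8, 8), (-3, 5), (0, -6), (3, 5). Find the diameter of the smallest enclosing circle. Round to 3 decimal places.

16.125

The minimum enclosing circle of a finite set is fixed by two of the points (as a diameter) or three (as a circumcircle).
The farthest pair is (-8, 8)–(0, -6) with squared distance 260. The circle on this segment as diameter has centre (-4, 1) and r² = 260/4 = 65.
Check (-3, 3): distance² to centre = 5 ≤ 65, so it lies inside.
All remaining points lie in this disk, and no smaller disk contains both endpoints, so this is the minimum enclosing circle.
Diameter = 2r = 2√65 ≈ 16.125.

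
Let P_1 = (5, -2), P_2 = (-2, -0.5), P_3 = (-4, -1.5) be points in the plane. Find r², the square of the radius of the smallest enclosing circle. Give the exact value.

20.3125

Side lengths²: P_1P_2² = 51.25, P_1P_3² = 81.25, P_2P_3² = 5.
Since P_1P_3² = 81.25 ≥ 51.25 + 5 = 56.25, the angle opposite P_1P_3 is not acute, so the smallest enclosing circle has P_1P_3 as diameter.
Centre = midpoint of P_1P_3 = (0.5, -1.75), r² = 81.25/4 = 20.3125.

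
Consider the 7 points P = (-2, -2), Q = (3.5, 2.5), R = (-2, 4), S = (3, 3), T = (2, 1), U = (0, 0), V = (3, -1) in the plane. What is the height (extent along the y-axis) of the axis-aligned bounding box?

max y = 4, min y = -2, so height = 6.

6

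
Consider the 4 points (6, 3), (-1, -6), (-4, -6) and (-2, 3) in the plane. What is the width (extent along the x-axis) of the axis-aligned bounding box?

10

max x = 6, min x = -4, so width = 10.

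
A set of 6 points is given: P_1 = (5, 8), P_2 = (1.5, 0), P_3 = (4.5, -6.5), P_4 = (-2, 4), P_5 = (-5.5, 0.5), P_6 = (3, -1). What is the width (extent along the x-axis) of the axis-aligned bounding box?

max x = 5, min x = -5.5, so width = 10.5.

10.5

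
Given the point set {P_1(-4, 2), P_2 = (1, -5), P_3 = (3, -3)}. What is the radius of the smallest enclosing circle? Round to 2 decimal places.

4.36

Side lengths²: P_1P_2² = 74, P_1P_3² = 74, P_2P_3² = 8.
Since P_1P_3² = 74 < 74 + 8 = 82, the triangle is acute, so the smallest enclosing circle is the circumcircle.
Circumcentre = (-11/12, -13/12), r² = 1369/72.
r = √(1369/72) ≈ 4.36.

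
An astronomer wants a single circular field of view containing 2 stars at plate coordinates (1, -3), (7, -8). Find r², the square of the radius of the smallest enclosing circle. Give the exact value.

The smallest circle enclosing two points has them as diameter endpoints.
Centre = midpoint = (4, -5.5); r² = |(1, -3)−(7, -8)|²/4 = 61/4 = 15.25.

15.25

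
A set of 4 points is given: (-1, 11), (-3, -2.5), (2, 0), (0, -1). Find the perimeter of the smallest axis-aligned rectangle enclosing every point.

Width = max x − min x = 2 − (-3) = 5.
Height = max y − min y = 11 − (-2.5) = 13.5.
Perimeter = 2(5 + 13.5) = 37.

37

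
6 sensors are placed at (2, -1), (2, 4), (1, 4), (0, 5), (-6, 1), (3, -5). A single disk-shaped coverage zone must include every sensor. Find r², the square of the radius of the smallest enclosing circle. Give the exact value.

18421/576

The minimum enclosing circle is determined by three boundary points: (0, 5), (-6, 1), (3, -5).
Their circumcentre is (-7/12, -0.625) with r² = 18421/576.
The farthest remaining point (2, 4) is at distance² 16165/576 ≤ 18421/576.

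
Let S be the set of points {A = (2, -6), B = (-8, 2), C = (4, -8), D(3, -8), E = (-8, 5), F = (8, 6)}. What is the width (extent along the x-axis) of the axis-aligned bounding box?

max x = 8, min x = -8, so width = 16.

16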